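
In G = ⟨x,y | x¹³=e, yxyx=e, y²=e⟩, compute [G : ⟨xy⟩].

First find ord(xy) by computing successive powers:
  (xy)¹ = xy, (xy)² = e.
So |⟨xy⟩| = ord(xy) = 2. With |G| = 26, by Lagrange [G : ⟨xy⟩] = 26/2 = 13.

Answer: 13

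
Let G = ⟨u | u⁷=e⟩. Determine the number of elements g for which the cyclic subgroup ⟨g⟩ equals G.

G is cyclic of order 7. An element generates G iff its order is 7, and a cyclic group of order 7 has exactly φ(7) = 6 such elements.

Answer: 6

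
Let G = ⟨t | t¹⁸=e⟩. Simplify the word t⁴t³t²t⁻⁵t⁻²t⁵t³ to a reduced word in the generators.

Multiply left to right, reducing at each step:
  (t⁴) · t³ = t⁷
  (t⁷) · t² = t⁹
  (t⁹) · t⁻⁵ = t⁴
  (t⁴) · t⁻² = t²
  (t²) · t⁵ = t⁷
  (t⁷) · t³ = t¹⁰

Answer: t¹⁰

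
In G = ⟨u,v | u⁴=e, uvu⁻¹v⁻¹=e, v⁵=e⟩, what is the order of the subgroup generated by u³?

|⟨u³⟩| equals the order of u³. Compute successive powers until reaching e:
  (u³)¹ = u³, (u³)² = u², (u³)³ = u, (u³)⁴ = e.
The smallest positive k with (u³)ᵏ = e is 4, so |⟨u³⟩| = 4.

Answer: 4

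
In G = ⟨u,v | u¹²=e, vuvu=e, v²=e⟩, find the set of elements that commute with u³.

⟨u³⟩ ⊆ C_G(u³) since powers of u³ commute with u³; so |C_G(u³)| ≥ |⟨u³⟩| = 4.
By orbit–stabilizer, |C_G(u³)| = |G| / |conj. class of u³| = 24 / 2 = 12.
The 12 elements commuting with u³ are {e, u, u², u³, u⁴, u⁵, u⁶, u⁷, u⁸, u⁹, u¹⁰, u¹¹}.

Answer: {e, u, u², u³, u⁴, u⁵, u⁶, u⁷, u⁸, u⁹, u¹⁰, u¹¹}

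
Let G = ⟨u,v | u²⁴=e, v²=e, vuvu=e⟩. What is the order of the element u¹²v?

Compute successive powers until reaching e:
  (u¹²v)¹ = u¹²v, (u¹²v)² = e.
The smallest positive k with (u¹²v)ᵏ = e is 2.

Answer: 2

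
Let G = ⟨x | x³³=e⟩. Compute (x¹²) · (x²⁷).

Compute (x¹²) · (x²⁷) by multiplying left to right and reducing via the relations at each step:
  (x¹²) · x²⁷ = x⁶

Answer: x⁶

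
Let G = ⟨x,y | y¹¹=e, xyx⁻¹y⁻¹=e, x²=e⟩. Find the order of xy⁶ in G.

Compute successive powers until reaching e:
  (xy⁶)¹ = xy⁶, (xy⁶)² = y, (xy⁶)³ = xy⁷, (xy⁶)⁴ = y², (xy⁶)⁵ = xy⁸, (xy⁶)⁶ = y³, (xy⁶)⁷ = xy⁹, (xy⁶)⁸ = y⁴, (xy⁶)⁹ = xy¹⁰, (xy⁶)¹⁰ = y⁵, (xy⁶)¹¹ = x, (xy⁶)¹² = y⁶, (xy⁶)¹³ = xy, (xy⁶)¹⁴ = y⁷, (xy⁶)¹⁵ = xy², (xy⁶)¹⁶ = y⁸, (xy⁶)¹⁷ = xy³, (xy⁶)¹⁸ = y⁹, (xy⁶)¹⁹ = xy⁴, (xy⁶)²⁰ = y¹⁰, (xy⁶)²¹ = xy⁵, (xy⁶)²² = e.
The smallest positive k with (xy⁶)ᵏ = e is 22.

Answer: 22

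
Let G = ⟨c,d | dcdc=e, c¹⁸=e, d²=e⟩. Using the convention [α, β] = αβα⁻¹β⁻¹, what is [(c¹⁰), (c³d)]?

[(c¹⁰), (c³d)] = (c¹⁰)·(c³d)·(c¹⁰)⁻¹·(c³d)⁻¹.
  (c¹⁰) · (c³d) = c¹³d
  (c¹³d) · (c⁸) = c⁵d
  (c⁵d) · (c³d) = c²

Answer: c²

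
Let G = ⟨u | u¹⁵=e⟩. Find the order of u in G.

Compute successive powers until reaching e:
  u¹ = u, u² = u², u³ = u³, u⁴ = u⁴, u⁵ = u⁵, u⁶ = u⁶, u⁷ = u⁷, u⁸ = u⁸, u⁹ = u⁹, u¹⁰ = u¹⁰, u¹¹ = u¹¹, u¹² = u¹², u¹³ = u¹³, u¹⁴ = u¹⁴, u¹⁵ = e.
The smallest positive k with uᵏ = e is 15.

Answer: 15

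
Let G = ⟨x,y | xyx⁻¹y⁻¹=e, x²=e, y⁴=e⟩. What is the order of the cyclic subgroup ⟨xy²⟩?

|⟨xy²⟩| equals the order of xy². Compute successive powers until reaching e:
  (xy²)¹ = xy², (xy²)² = e.
The smallest positive k with (xy²)ᵏ = e is 2, so |⟨xy²⟩| = 2.

Answer: 2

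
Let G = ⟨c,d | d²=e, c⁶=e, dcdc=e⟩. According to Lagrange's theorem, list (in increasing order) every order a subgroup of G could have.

|G| = 12 = 2² · 3. By Lagrange's theorem the order of any subgroup divides 12; the divisors of 12 are 1, 2, 3, 4, 6, 12.

Answer: 1, 2, 3, 4, 6, 12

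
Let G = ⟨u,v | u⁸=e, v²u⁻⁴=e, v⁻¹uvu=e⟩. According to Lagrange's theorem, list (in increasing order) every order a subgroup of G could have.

|G| = 16 = 2⁴. By Lagrange's theorem the order of any subgroup divides 16; the divisors of 16 are 1, 2, 4, 8, 16.

Answer: 1, 2, 4, 8, 16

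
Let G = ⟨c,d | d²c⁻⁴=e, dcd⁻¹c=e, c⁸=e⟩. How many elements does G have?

Enumerate words in the generators, reducing via the relations: the distinct elements are
  {c, d, e, cd, c², c³, c⁴, c⁵, c⁶, c⁷, c²d, c³d, d⁻¹, cd⁻¹, c²d⁻¹, c³d⁻¹}.
No further products give new elements, so |G| = 16.

Answer: 16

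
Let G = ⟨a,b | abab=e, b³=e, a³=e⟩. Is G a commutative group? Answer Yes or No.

a·b = ab but b·a = a²b², so a·b ≠ b·a and G is not abelian.

Answer: No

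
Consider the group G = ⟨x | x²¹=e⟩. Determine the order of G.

G is generated by a single element, so G is cyclic. The relator gives x²¹ = e and no smaller power is forced to be e, so the 21 powers {e, x, x², x³, x⁴, x⁵, x⁶, x⁷, x⁸, x⁹, x²⁰, x¹², x¹³, x¹¹, x¹⁰, x¹⁴, x¹⁵, x¹⁶, x¹⁷, x¹⁸, x¹⁹} are distinct. Hence |G| = 21.

Answer: 21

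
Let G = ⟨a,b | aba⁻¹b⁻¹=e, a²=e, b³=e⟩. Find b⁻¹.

The order of b is 3 (smallest k with bᵏ = e), so b⁻¹ = b² = b².
Check: b · (b²) → b · b² = e, giving e as required.

Answer: b²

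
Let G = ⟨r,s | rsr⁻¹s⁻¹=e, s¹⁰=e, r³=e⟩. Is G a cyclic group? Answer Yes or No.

|G| = 30. The element rs has order 30 (its powers give 30 distinct elements), so ⟨rs⟩ = G and G is cyclic.

Answer: Yes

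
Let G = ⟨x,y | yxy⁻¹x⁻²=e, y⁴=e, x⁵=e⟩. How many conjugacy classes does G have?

The conjugacy classes (representative and size) are:
  [e] (size 1), [x⁴] (size 4), [x²y] (size 5), [y²] (size 5), [x³y³] (size 5).
Class equation: 1 + 4 + 5 + 5 + 5 = 20 = |G|. So G has 5 conjugacy classes.

Answer: 5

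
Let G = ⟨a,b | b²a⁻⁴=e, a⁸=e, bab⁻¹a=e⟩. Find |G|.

Enumerate words in the generators, reducing via the relations: the distinct elements are
  {a, b, e, ab, a², a³, a⁴, a⁵, a⁶, a⁷, a²b, a³b, b⁻¹, ab⁻¹, a²b⁻¹, a³b⁻¹}.
No further products give new elements, so |G| = 16.

Answer: 16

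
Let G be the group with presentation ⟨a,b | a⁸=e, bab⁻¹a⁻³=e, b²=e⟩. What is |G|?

Enumerate words in the generators, reducing via the relations: the distinct elements are
  {a, b, e, ab, a², a³, a⁴, a⁵, a⁶, a⁷, a²b, a³b, a⁴b, a⁵b, a⁶b, a⁷b}.
No further products give new elements, so |G| = 16.

Answer: 16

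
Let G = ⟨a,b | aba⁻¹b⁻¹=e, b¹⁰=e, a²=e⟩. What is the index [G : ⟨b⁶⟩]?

First find ord(b⁶) by computing successive powers:
  (b⁶)¹ = b⁶, (b⁶)² = b², (b⁶)³ = b⁸, (b⁶)⁴ = b⁴, (b⁶)⁵ = e.
So |⟨b⁶⟩| = ord(b⁶) = 5. With |G| = 20, by Lagrange [G : ⟨b⁶⟩] = 20/5 = 4.

Answer: 4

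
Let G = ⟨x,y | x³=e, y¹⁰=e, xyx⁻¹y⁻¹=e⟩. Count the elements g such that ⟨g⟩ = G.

G is cyclic of order 30. An element generates G iff its order is 30, and a cyclic group of order 30 has exactly φ(30) = 8 such elements.

Answer: 8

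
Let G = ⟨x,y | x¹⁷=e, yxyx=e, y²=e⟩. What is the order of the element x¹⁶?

Compute successive powers until reaching e:
  (x¹⁶)¹ = x¹⁶, (x¹⁶)² = x¹⁵, (x¹⁶)³ = x¹⁴, (x¹⁶)⁴ = x¹³, (x¹⁶)⁵ = x¹², (x¹⁶)⁶ = x¹¹, (x¹⁶)⁷ = x¹⁰, (x¹⁶)⁸ = x⁹, (x¹⁶)⁹ = x⁸, (x¹⁶)¹⁰ = x⁷, (x¹⁶)¹¹ = x⁶, (x¹⁶)¹² = x⁵, (x¹⁶)¹³ = x⁴, (x¹⁶)¹⁴ = x³, (x¹⁶)¹⁵ = x², (x¹⁶)¹⁶ = x, (x¹⁶)¹⁷ = e.
The smallest positive k with (x¹⁶)ᵏ = e is 17.

Answer: 17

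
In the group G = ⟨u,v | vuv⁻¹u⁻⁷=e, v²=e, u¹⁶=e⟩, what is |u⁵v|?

Compute successive powers until reaching e:
  (u⁵v)¹ = u⁵v, (u⁵v)² = u⁸, (u⁵v)³ = u¹³v, (u⁵v)⁴ = e.
The smallest positive k with (u⁵v)ᵏ = e is 4.

Answer: 4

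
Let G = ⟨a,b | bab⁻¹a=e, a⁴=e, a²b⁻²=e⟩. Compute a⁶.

Compute successive powers of a, reducing at each step:
  a²: a · a = a²
  a³: (a²) · a = a³
  a⁴: (a³) · a = e
  a⁵: e · a = a
  a⁶: a · a = a²

Answer: a²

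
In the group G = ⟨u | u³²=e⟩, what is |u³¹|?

Compute successive powers until reaching e:
  (u³¹)¹ = u³¹, (u³¹)² = u³⁰, (u³¹)³ = u²⁹, (u³¹)⁴ = u²⁸, (u³¹)⁵ = u²⁷, (u³¹)⁶ = u²⁶, (u³¹)⁷ = u²⁵, (u³¹)⁸ = u²⁴, (u³¹)⁹ = u²³, (u³¹)¹⁰ = u²², (u³¹)¹¹ = u²¹, (u³¹)¹² = u²⁰, (u³¹)¹³ = u¹⁹, (u³¹)¹⁴ = u¹⁸, (u³¹)¹⁵ = u¹⁷, (u³¹)¹⁶ = u¹⁶, (u³¹)¹⁷ = u¹⁵, (u³¹)¹⁸ = u¹⁴, (u³¹)¹⁹ = u¹³, (u³¹)²⁰ = u¹², (u³¹)²¹ = u¹¹, (u³¹)²² = u¹⁰, (u³¹)²³ = u⁹, (u³¹)²⁴ = u⁸, (u³¹)²⁵ = u⁷, (u³¹)²⁶ = u⁶, (u³¹)²⁷ = u⁵, (u³¹)²⁸ = u⁴, (u³¹)²⁹ = u³, (u³¹)³⁰ = u², (u³¹)³¹ = u, (u³¹)³² = e.
The smallest positive k with (u³¹)ᵏ = e is 32.

Answer: 32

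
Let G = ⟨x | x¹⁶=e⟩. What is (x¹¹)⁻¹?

The order of (x¹¹) is 16 (smallest k with (x¹¹)ᵏ = e), so (x¹¹)⁻¹ = (x¹¹)¹⁵ = x⁵.
Check: (x¹¹) · (x⁵) → (x¹¹) · x⁵ = e, giving e as required.

Answer: x⁵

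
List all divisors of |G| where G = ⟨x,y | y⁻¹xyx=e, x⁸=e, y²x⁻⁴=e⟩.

|G| = 16 = 2⁴. By Lagrange's theorem the order of any subgroup divides 16; the divisors of 16 are 1, 2, 4, 8, 16.

Answer: 1, 2, 4, 8, 16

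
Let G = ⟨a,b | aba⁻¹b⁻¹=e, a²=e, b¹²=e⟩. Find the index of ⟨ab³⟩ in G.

First find ord(ab³) by computing successive powers:
  (ab³)¹ = ab³, (ab³)² = b⁶, (ab³)³ = ab⁹, (ab³)⁴ = e.
So |⟨ab³⟩| = ord(ab³) = 4. With |G| = 24, by Lagrange [G : ⟨ab³⟩] = 24/4 = 6.

Answer: 6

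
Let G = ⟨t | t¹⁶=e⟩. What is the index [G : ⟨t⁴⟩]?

First find ord(t⁴) by computing successive powers:
  (t⁴)¹ = t⁴, (t⁴)² = t⁸, (t⁴)³ = t¹², (t⁴)⁴ = e.
So |⟨t⁴⟩| = ord(t⁴) = 4. With |G| = 16, by Lagrange [G : ⟨t⁴⟩] = 16/4 = 4.

Answer: 4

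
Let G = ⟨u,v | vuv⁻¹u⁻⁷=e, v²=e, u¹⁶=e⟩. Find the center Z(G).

An element z ∈ Z(G) iff z commutes with every generator.
For example u⁸ is central: (u⁸)·u = u⁹ = u·(u⁸); (u⁸)·v = u⁸v = v·(u⁸).
Whereas u ∉ Z(G) since u·v = uv ≠ u⁷v = v·u.
Checking each of the 32 elements this way gives Z(G) = {e, u⁸}, of order 2.

Answer: {e, u⁸}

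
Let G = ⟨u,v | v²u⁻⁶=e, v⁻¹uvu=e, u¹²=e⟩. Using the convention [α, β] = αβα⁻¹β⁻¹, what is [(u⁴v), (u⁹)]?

[(u⁴v), (u⁹)] = (u⁴v)·(u⁹)·(u⁴v)⁻¹·(u⁹)⁻¹.
  (u⁴v) · (u⁹) = uv⁻¹
  (uv⁻¹) · (u⁴v⁻¹) = u³
  (u³) · (u³) = u⁶

Answer: u⁶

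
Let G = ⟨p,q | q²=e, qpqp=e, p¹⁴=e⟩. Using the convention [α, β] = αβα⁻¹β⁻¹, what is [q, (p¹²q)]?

[q, (p¹²q)] = q·(p¹²q)·q⁻¹·(p¹²q)⁻¹.
  q · (p¹²q) = p²
  (p²) · q = p²q
  (p²q) · (p¹²q) = p⁴

Answer: p⁴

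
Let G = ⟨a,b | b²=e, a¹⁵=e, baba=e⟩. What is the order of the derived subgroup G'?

G' = [G, G] is generated by all commutators. The generator-pair commutators are: [a, b] = a².
The subgroup they normally generate is {e, a, a², a³, a⁴, a⁵, a⁶, a⁷, a⁸, a⁹, a¹⁰, a¹¹, a¹², a¹³, a¹⁴}, of order 15.
Check: |G/G'| = 30/15 = 2 is the order of the abelianisation.

Answer: 15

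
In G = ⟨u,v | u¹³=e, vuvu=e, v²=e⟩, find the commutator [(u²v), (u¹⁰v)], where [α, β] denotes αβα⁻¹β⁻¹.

[(u²v), (u¹⁰v)] = (u²v)·(u¹⁰v)·(u²v)⁻¹·(u¹⁰v)⁻¹.
  (u²v) · (u¹⁰v) = u⁵
  (u⁵) · (u²v) = u⁷v
  (u⁷v) · (u¹⁰v) = u¹⁰

Answer: u¹⁰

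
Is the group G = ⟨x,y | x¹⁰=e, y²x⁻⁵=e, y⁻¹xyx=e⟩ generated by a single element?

Every cyclic group is abelian. But x·y = xy while y·x = x⁴y⁻¹, so x·y ≠ y·x and G is not abelian. Hence G is not cyclic.

Answer: No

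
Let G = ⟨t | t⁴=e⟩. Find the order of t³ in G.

Compute successive powers until reaching e:
  (t³)¹ = t³, (t³)² = t², (t³)³ = t, (t³)⁴ = e.
The smallest positive k with (t³)ᵏ = e is 4.

Answer: 4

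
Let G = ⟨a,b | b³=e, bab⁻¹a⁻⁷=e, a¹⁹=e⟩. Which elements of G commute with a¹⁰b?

⟨a¹⁰b⟩ ⊆ C_G(a¹⁰b) since powers of a¹⁰b commute with a¹⁰b; so |C_G(a¹⁰b)| ≥ |⟨a¹⁰b⟩| = 3.
By orbit–stabilizer, |C_G(a¹⁰b)| = |G| / |conj. class of a¹⁰b| = 57 / 19 = 3.
The 3 elements commuting with a¹⁰b are {e, a¹⁰b, a⁴b²}.

Answer: {e, a¹⁰b, a⁴b²}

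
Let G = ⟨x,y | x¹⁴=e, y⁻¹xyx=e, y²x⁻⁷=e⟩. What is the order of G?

Enumerate words in the generators, reducing via the relations: the distinct elements are
  {e, x, y, xy, x², x³, x⁴, x⁵, x⁶, x⁷, x⁸, x⁹, x²y, x³y, x¹², x¹³, x¹¹, x¹⁰, x⁴y, x⁵y, x⁶y, y⁻¹, xy⁻¹, x²y⁻¹, x³y⁻¹, x⁴y⁻¹, x⁵y⁻¹, x⁶y⁻¹}.
No further products give new elements, so |G| = 28.

Answer: 28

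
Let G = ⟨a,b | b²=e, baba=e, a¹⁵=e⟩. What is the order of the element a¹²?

Compute successive powers until reaching e:
  (a¹²)¹ = a¹², (a¹²)² = a⁹, (a¹²)³ = a⁶, (a¹²)⁴ = a³, (a¹²)⁵ = e.
The smallest positive k with (a¹²)ᵏ = e is 5.

Answer: 5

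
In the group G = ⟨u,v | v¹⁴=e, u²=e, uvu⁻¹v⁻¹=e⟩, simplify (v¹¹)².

Compute successive powers of (v¹¹), reducing at each step:
  (v¹¹)²: (v¹¹) · v¹¹ = v⁸

Answer: v⁸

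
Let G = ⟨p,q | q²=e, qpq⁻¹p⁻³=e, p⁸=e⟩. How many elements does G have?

Enumerate words in the generators, reducing via the relations: the distinct elements are
  {e, p, q, pq, p², p³, p⁴, p⁵, p⁶, p⁷, p²q, p³q, p⁴q, p⁵q, p⁶q, p⁷q}.
No further products give new elements, so |G| = 16.

Answer: 16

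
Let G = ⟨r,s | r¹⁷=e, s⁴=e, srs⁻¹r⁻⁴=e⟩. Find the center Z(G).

An element z ∈ Z(G) iff z commutes with every generator.
For example e is central: e·r = r = r·e; e·s = s = s·e.
Whereas r ∉ Z(G) since r·s = rs ≠ r⁴s = s·r.
Checking each of the 68 elements this way gives Z(G) = {e}, of order 1.

Answer: {e}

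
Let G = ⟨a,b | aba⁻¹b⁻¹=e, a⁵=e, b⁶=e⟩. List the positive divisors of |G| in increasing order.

|G| = 30 = 2 · 3 · 5. By Lagrange's theorem the order of any subgroup divides 30; the divisors of 30 are 1, 2, 3, 5, 6, 10, 15, 30.

Answer: 1, 2, 3, 5, 6, 10, 15, 30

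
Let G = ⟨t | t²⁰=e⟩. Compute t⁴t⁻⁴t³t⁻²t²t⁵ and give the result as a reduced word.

Multiply left to right, reducing at each step:
  (t⁴) · t⁻⁴ = e
  e · t³ = t³
  (t³) · t⁻² = t
  t · t² = t³
  (t³) · t⁵ = t⁸

Answer: t⁸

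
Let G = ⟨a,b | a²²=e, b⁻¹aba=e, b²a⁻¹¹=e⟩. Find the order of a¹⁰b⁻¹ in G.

Compute successive powers until reaching e:
  (a¹⁰b⁻¹)¹ = a¹⁰b⁻¹, (a¹⁰b⁻¹)² = a¹¹, (a¹⁰b⁻¹)³ = a¹⁰b, (a¹⁰b⁻¹)⁴ = e.
The smallest positive k with (a¹⁰b⁻¹)ᵏ = e is 4.

Answer: 4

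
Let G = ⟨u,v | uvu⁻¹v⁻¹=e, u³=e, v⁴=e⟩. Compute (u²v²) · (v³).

Compute (u²v²) · (v³) by multiplying left to right and reducing via the relations at each step:
  (u²v²) · v³ = u²v

Answer: u²v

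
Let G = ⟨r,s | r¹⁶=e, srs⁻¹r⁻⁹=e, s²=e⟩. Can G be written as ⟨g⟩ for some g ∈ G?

Every cyclic group is abelian. But r·s = rs while s·r = r⁹s, so r·s ≠ s·r and G is not abelian. Hence G is not cyclic.

Answer: No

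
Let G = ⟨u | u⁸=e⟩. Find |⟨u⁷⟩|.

|⟨u⁷⟩| equals the order of u⁷. Compute successive powers until reaching e:
  (u⁷)¹ = u⁷, (u⁷)² = u⁶, (u⁷)³ = u⁵, (u⁷)⁴ = u⁴, (u⁷)⁵ = u³, (u⁷)⁶ = u², (u⁷)⁷ = u, (u⁷)⁸ = e.
The smallest positive k with (u⁷)ᵏ = e is 8, so |⟨u⁷⟩| = 8.

Answer: 8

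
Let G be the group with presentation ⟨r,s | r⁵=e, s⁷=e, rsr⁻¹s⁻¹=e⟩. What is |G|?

Enumerate words in the generators, reducing via the relations: the distinct elements are
  {e, r, s, rs, r², r³, r⁴, s², s³, s⁴, s⁵, s⁶, rs², rs³, rs⁴, rs⁵, rs⁶, r²s, r³s, r⁴s, r²s², r²s³, r²s⁴, r²s⁵, r²s⁶, r³s², r³s³, r³s⁴, r³s⁵, r³s⁶, r⁴s², r⁴s³, r⁴s⁴, r⁴s⁵, r⁴s⁶}.
No further products give new elements, so |G| = 35.

Answer: 35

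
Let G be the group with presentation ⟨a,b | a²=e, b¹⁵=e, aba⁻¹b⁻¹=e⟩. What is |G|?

Enumerate words in the generators, reducing via the relations: the distinct elements are
  {a, b, e, ab, b², b³, b⁴, b⁵, b⁶, b⁷, b⁸, b⁹, ab², ab³, ab⁴, ab⁵, ab⁶, ab⁷, ab⁸, ab⁹, b¹², b¹³, b¹¹, b¹⁰, b¹⁴, ab¹², ab¹³, ab¹¹, ab¹⁰, ab¹⁴}.
No further products give new elements, so |G| = 30.

Answer: 30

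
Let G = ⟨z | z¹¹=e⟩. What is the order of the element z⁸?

Compute successive powers until reaching e:
  (z⁸)¹ = z⁸, (z⁸)² = z⁵, (z⁸)³ = z², (z⁸)⁴ = z¹⁰, (z⁸)⁵ = z⁷, (z⁸)⁶ = z⁴, (z⁸)⁷ = z, (z⁸)⁸ = z⁹, (z⁸)⁹ = z⁶, (z⁸)¹⁰ = z³, (z⁸)¹¹ = e.
The smallest positive k with (z⁸)ᵏ = e is 11.

Answer: 11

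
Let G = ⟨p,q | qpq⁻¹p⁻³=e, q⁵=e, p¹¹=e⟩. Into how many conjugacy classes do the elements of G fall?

The conjugacy classes (representative and size) are:
  [e] (size 1), [p³] (size 5), [p⁶] (size 5), [p⁷q] (size 11), [p⁹q²] (size 11), [p⁷q³] (size 11), [p⁷q⁴] (size 11).
Class equation: 1 + 5 + 5 + 11 + 11 + 11 + 11 = 55 = |G|. So G has 7 conjugacy classes.

Answer: 7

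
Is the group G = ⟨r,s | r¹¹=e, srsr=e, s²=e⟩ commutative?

r·s = rs but s·r = r¹⁰s, so r·s ≠ s·r and G is not abelian.

Answer: No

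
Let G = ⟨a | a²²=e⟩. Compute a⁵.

Compute successive powers of a, reducing at each step:
  a²: a · a = a²
  a³: (a²) · a = a³
  a⁴: (a³) · a = a⁴
  a⁵: (a⁴) · a = a⁵

Answer: a⁵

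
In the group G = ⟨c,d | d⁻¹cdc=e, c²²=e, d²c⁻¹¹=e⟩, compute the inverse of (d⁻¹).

The order of (d⁻¹) is 4 (smallest k with (d⁻¹)ᵏ = e), so (d⁻¹)⁻¹ = (d⁻¹)³ = d.
Check: (d⁻¹) · d → (d⁻¹) · d = e, giving e as required.

Answer: d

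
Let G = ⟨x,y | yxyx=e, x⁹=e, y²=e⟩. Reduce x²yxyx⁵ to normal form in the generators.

Multiply left to right, reducing at each step:
  (x²) · y = x²y
  (x²y) · x = xy
  (xy) · y = x
  x · x⁵ = x⁶

Answer: x⁶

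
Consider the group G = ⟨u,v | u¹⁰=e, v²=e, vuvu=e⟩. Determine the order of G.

Enumerate words in the generators, reducing via the relations: the distinct elements are
  {e, u, v, uv, u², u³, u⁴, u⁵, u⁶, u⁷, u⁸, u⁹, u²v, u³v, u⁴v, u⁵v, u⁶v, u⁷v, u⁸v, u⁹v}.
No further products give new elements, so |G| = 20.

Answer: 20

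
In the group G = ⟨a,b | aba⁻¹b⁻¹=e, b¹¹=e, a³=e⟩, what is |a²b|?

Compute successive powers until reaching e:
  (a²b)¹ = a²b, (a²b)² = ab², (a²b)³ = b³, (a²b)⁴ = a²b⁴, (a²b)⁵ = ab⁵, (a²b)⁶ = b⁶, (a²b)⁷ = a²b⁷, (a²b)⁸ = ab⁸, (a²b)⁹ = b⁹, (a²b)¹⁰ = a²b¹⁰, (a²b)¹¹ = a, (a²b)¹² = b, (a²b)¹³ = a²b², (a²b)¹⁴ = ab³, (a²b)¹⁵ = b⁴, (a²b)¹⁶ = a²b⁵, (a²b)¹⁷ = ab⁶, (a²b)¹⁸ = b⁷, (a²b)¹⁹ = a²b⁸, (a²b)²⁰ = ab⁹, (a²b)²¹ = b¹⁰, (a²b)²² = a², (a²b)²³ = ab, (a²b)²⁴ = b², (a²b)²⁵ = a²b³, (a²b)²⁶ = ab⁴, (a²b)²⁷ = b⁵, (a²b)²⁸ = a²b⁶, (a²b)²⁹ = ab⁷, (a²b)³⁰ = b⁸, (a²b)³¹ = a²b⁹, (a²b)³² = ab¹⁰, (a²b)³³ = e.
The smallest positive k with (a²b)ᵏ = e is 33.

Answer: 33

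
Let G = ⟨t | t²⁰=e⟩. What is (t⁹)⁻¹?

The order of (t⁹) is 20 (smallest k with (t⁹)ᵏ = e), so (t⁹)⁻¹ = (t⁹)¹⁹ = t¹¹.
Check: (t⁹) · (t¹¹) → (t⁹) · t¹¹ = e, giving e as required.

Answer: t¹¹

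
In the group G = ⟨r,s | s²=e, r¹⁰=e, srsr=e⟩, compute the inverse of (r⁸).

The order of (r⁸) is 5 (smallest k with (r⁸)ᵏ = e), so (r⁸)⁻¹ = (r⁸)⁴ = r².
Check: (r⁸) · (r²) → (r⁸) · r² = e, giving e as required.

Answer: r²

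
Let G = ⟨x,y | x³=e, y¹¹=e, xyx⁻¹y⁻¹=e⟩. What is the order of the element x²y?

Compute successive powers until reaching e:
  (x²y)¹ = x²y, (x²y)² = xy², (x²y)³ = y³, (x²y)⁴ = x²y⁴, (x²y)⁵ = xy⁵, (x²y)⁶ = y⁶, (x²y)⁷ = x²y⁷, (x²y)⁸ = xy⁸, (x²y)⁹ = y⁹, (x²y)¹⁰ = x²y¹⁰, (x²y)¹¹ = x, (x²y)¹² = y, (x²y)¹³ = x²y², (x²y)¹⁴ = xy³, (x²y)¹⁵ = y⁴, (x²y)¹⁶ = x²y⁵, (x²y)¹⁷ = xy⁶, (x²y)¹⁸ = y⁷, (x²y)¹⁹ = x²y⁸, (x²y)²⁰ = xy⁹, (x²y)²¹ = y¹⁰, (x²y)²² = x², (x²y)²³ = xy, (x²y)²⁴ = y², (x²y)²⁵ = x²y³, (x²y)²⁶ = xy⁴, (x²y)²⁷ = y⁵, (x²y)²⁸ = x²y⁶, (x²y)²⁹ = xy⁷, (x²y)³⁰ = y⁸, (x²y)³¹ = x²y⁹, (x²y)³² = xy¹⁰, (x²y)³³ = e.
The smallest positive k with (x²y)ᵏ = e is 33.

Answer: 33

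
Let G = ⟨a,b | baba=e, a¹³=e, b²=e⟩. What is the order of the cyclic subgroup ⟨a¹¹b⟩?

|⟨a¹¹b⟩| equals the order of a¹¹b. Compute successive powers until reaching e:
  (a¹¹b)¹ = a¹¹b, (a¹¹b)² = e.
The smallest positive k with (a¹¹b)ᵏ = e is 2, so |⟨a¹¹b⟩| = 2.

Answer: 2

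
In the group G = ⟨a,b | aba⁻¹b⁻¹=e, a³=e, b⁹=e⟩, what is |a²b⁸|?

Compute successive powers until reaching e:
  (a²b⁸)¹ = a²b⁸, (a²b⁸)² = ab⁷, (a²b⁸)³ = b⁶, (a²b⁸)⁴ = a²b⁵, (a²b⁸)⁵ = ab⁴, (a²b⁸)⁶ = b³, (a²b⁸)⁷ = a²b², (a²b⁸)⁸ = ab, (a²b⁸)⁹ = e.
The smallest positive k with (a²b⁸)ᵏ = e is 9.

Answer: 9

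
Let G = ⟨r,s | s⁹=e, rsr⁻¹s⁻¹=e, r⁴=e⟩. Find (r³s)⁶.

Compute successive powers of (r³s), reducing at each step:
  (r³s)²: (r³s) · r³ = r²s;   (r²s) · s = r²s²
  (r³s)³: (r²s²) · r³ = rs²;   (rs²) · s = rs³
  (r³s)⁴: (rs³) · r³ = s³;   (s³) · s = s⁴
  (r³s)⁵: (s⁴) · r³ = r³s⁴;   (r³s⁴) · s = r³s⁵
  (r³s)⁶: (r³s⁵) · r³ = r²s⁵;   (r²s⁵) · s = r²s⁶

Answer: r²s⁶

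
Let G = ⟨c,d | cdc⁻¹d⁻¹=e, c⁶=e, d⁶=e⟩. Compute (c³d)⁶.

Compute successive powers of (c³d), reducing at each step:
  (c³d)²: (c³d) · c³ = d;   d · d = d²
  (c³d)³: (d²) · c³ = c³d²;   (c³d²) · d = c³d³
  (c³d)⁴: (c³d³) · c³ = d³;   (d³) · d = d⁴
  (c³d)⁵: (d⁴) · c³ = c³d⁴;   (c³d⁴) · d = c³d⁵
  (c³d)⁶: (c³d⁵) · c³ = d⁵;   (d⁵) · d = e

Answer: e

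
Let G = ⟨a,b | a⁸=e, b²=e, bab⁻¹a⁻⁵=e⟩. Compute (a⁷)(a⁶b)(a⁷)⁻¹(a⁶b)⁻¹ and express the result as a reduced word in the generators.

[(a⁷), (a⁶b)] = (a⁷)·(a⁶b)·(a⁷)⁻¹·(a⁶b)⁻¹.
  (a⁷) · (a⁶b) = a⁵b
  (a⁵b) · a = a²b
  (a²b) · (a²b) = a⁴

Answer: a⁴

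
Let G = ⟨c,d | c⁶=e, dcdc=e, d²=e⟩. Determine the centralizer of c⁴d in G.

⟨c⁴d⟩ ⊆ C_G(c⁴d) since powers of c⁴d commute with c⁴d; so |C_G(c⁴d)| ≥ |⟨c⁴d⟩| = 2.
By orbit–stabilizer, |C_G(c⁴d)| = |G| / |conj. class of c⁴d| = 12 / 3 = 4.
The 4 elements commuting with c⁴d are {e, c³, cd, c⁴d}.

Answer: {e, c³, cd, c⁴d}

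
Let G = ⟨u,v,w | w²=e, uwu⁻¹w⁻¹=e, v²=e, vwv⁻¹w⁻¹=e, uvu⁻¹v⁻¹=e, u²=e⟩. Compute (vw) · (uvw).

Compute (vw) · (uvw) by multiplying left to right and reducing via the relations at each step:
  (vw) · u = uvw
  (uvw) · v = uw
  (uw) · w = u

Answer: u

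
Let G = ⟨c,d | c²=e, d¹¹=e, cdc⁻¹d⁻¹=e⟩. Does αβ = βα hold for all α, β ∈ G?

Each pair of generators commutes: c·d = cd = d·c. Since the generators pairwise commute, every element of G commutes with every other, so G is abelian.

Answer: Yes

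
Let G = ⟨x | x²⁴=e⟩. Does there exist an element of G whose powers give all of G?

|G| = 24. The element x has order 24 (its powers give 24 distinct elements), so ⟨x⟩ = G and G is cyclic.

Answer: Yes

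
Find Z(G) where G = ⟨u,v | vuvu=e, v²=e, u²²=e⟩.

An element z ∈ Z(G) iff z commutes with every generator.
For example u¹¹ is central: (u¹¹)·u = u¹² = u·(u¹¹); (u¹¹)·v = u¹¹v = v·(u¹¹).
Whereas u ∉ Z(G) since u·v = uv ≠ u²¹v = v·u.
Checking each of the 44 elements this way gives Z(G) = {e, u¹¹}, of order 2.

Answer: {e, u¹¹}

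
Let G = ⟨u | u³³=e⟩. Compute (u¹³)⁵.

Compute successive powers of (u¹³), reducing at each step:
  (u¹³)²: (u¹³) · u¹³ = u²⁶
  (u¹³)³: (u²⁶) · u¹³ = u⁶
  (u¹³)⁴: (u⁶) · u¹³ = u¹⁹
  (u¹³)⁵: (u¹⁹) · u¹³ = u³²

Answer: u³²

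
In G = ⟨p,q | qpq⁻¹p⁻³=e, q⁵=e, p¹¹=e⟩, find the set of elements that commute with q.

⟨q⟩ ⊆ C_G(q) since powers of q commute with q; so |C_G(q)| ≥ |⟨q⟩| = 5.
By orbit–stabilizer, |C_G(q)| = |G| / |conj. class of q| = 55 / 11 = 5.
The 5 elements commuting with q are {e, q, q², q³, q⁴}.

Answer: {e, q, q², q³, q⁴}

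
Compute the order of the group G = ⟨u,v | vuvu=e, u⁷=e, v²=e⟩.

Enumerate words in the generators, reducing via the relations: the distinct elements are
  {e, u, v, uv, u², u³, u⁴, u⁵, u⁶, u²v, u³v, u⁴v, u⁵v, u⁶v}.
No further products give new elements, so |G| = 14.

Answer: 14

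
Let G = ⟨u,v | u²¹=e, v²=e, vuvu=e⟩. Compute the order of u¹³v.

Compute successive powers until reaching e:
  (u¹³v)¹ = u¹³v, (u¹³v)² = e.
The smallest positive k with (u¹³v)ᵏ = e is 2.

Answer: 2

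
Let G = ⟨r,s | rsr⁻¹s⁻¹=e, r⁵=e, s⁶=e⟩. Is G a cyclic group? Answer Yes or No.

|G| = 30. The element rs has order 30 (its powers give 30 distinct elements), so ⟨rs⟩ = G and G is cyclic.

Answer: Yes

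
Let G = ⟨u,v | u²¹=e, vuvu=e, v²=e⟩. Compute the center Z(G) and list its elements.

An element z ∈ Z(G) iff z commutes with every generator.
For example e is central: e·u = u = u·e; e·v = v = v·e.
Whereas u ∉ Z(G) since u·v = uv ≠ u²⁰v = v·u.
Checking each of the 42 elements this way gives Z(G) = {e}, of order 1.

Answer: {e}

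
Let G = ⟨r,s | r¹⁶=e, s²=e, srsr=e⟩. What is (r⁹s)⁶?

Compute successive powers of (r⁹s), reducing at each step:
  (r⁹s)²: (r⁹s) · r⁹ = s;   s · s = e
  (r⁹s)³: e · r⁹ = r⁹;   (r⁹) · s = r⁹s
  (r⁹s)⁴: (r⁹s) · r⁹ = s;   s · s = e
  (r⁹s)⁵: e · r⁹ = r⁹;   (r⁹) · s = r⁹s
  (r⁹s)⁶: (r⁹s) · r⁹ = s;   s · s = e

Answer: e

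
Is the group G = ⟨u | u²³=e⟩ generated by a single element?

|G| = 23. The element u has order 23 (its powers give 23 distinct elements), so ⟨u⟩ = G and G is cyclic.

Answer: Yes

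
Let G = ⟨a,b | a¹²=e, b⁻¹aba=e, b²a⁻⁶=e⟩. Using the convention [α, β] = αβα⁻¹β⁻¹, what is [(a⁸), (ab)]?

[(a⁸), (ab)] = (a⁸)·(ab)·(a⁸)⁻¹·(ab)⁻¹.
  (a⁸) · (ab) = a³b⁻¹
  (a³b⁻¹) · (a⁴) = a⁵b
  (a⁵b) · (ab⁻¹) = a⁴

Answer: a⁴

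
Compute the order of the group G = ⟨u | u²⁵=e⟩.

G is generated by a single element, so G is cyclic. The relator gives u²⁵ = e and no smaller power is forced to be e, so the 25 powers {e, u, u², u³, u⁴, u⁵, u⁶, u⁷, u⁸, u⁹, u²², u²³, u²¹, u²⁰, u²⁴, u¹², u¹³, u¹¹, u¹⁰, u¹⁴, u¹⁵, u¹⁶, u¹⁷, u¹⁸, u¹⁹} are distinct. Hence |G| = 25.

Answer: 25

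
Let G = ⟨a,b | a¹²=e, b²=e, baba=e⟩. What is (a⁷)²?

Compute successive powers of (a⁷), reducing at each step:
  (a⁷)²: (a⁷) · a⁷ = a²

Answer: a²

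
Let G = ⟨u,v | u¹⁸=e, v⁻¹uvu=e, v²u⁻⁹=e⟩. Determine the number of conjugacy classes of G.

The conjugacy classes (representative and size) are:
  [e] (size 1), [u¹⁷] (size 2), [u¹⁶] (size 2), [u³] (size 2), [u¹⁴] (size 2), [u¹³] (size 2), [u¹²] (size 2), [u¹¹] (size 2), [u¹⁰] (size 2), [u⁹] (size 1), [u⁸v] (size 9), [uv] (size 9).
Class equation: 1 + 2 + 2 + 2 + 2 + 2 + 2 + 2 + 2 + 1 + 9 + 9 = 36 = |G|. So G has 12 conjugacy classes.

Answer: 12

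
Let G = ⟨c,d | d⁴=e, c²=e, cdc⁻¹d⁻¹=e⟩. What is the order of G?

Enumerate words in the generators, reducing via the relations: the distinct elements are
  {c, d, e, cd, d², d³, cd², cd³}.
No further products give new elements, so |G| = 8.

Answer: 8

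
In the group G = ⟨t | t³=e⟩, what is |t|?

Compute successive powers until reaching e:
  t¹ = t, t² = t², t³ = e.
The smallest positive k with tᵏ = e is 3.

Answer: 3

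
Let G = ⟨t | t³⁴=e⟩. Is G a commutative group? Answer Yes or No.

G has a single generator, so G is cyclic and hence abelian.

Answer: Yes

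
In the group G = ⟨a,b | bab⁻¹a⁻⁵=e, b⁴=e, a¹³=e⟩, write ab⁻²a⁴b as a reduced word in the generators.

Multiply left to right, reducing at each step:
  a · b⁻² = ab²
  (ab²) · a⁴ = a¹⁰b²
  (a¹⁰b²) · b = a¹⁰b³

Answer: a¹⁰b³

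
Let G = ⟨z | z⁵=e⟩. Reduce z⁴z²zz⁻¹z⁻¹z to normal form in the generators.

Multiply left to right, reducing at each step:
  (z⁴) · z² = z
  z · z = z²
  (z²) · z⁻¹ = z
  z · z⁻¹ = e
  e · z = z

Answer: z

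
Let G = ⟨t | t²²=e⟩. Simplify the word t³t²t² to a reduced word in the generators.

Multiply left to right, reducing at each step:
  (t³) · t² = t⁵
  (t⁵) · t² = t⁷

Answer: t⁷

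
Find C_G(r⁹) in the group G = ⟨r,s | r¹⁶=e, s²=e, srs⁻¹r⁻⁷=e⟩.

⟨r⁹⟩ ⊆ C_G(r⁹) since powers of r⁹ commute with r⁹; so |C_G(r⁹)| ≥ |⟨r⁹⟩| = 16.
By orbit–stabilizer, |C_G(r⁹)| = |G| / |conj. class of r⁹| = 32 / 2 = 16.
The 16 elements commuting with r⁹ are {e, r, r², r³, r⁴, r⁵, r⁶, r⁷, r⁸, r⁹, r¹⁰, r¹¹, r¹², r¹³, r¹⁴, r¹⁵}.

Answer: {e, r, r², r³, r⁴, r⁵, r⁶, r⁷, r⁸, r⁹, r¹⁰, r¹¹, r¹², r¹³, r¹⁴, r¹⁵}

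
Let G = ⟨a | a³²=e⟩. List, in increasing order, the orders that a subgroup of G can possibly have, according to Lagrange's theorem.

|G| = 32 = 2⁵. By Lagrange's theorem the order of any subgroup divides 32; the divisors of 32 are 1, 2, 4, 8, 16, 32.

Answer: 1, 2, 4, 8, 16, 32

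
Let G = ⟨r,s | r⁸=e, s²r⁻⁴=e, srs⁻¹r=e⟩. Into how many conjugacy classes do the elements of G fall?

The conjugacy classes (representative and size) are:
  [e] (size 1), [r⁷] (size 2), [r²] (size 2), [r⁵] (size 2), [r⁴] (size 1), [r²s⁻¹] (size 4), [r³s] (size 4).
Class equation: 1 + 2 + 2 + 2 + 1 + 4 + 4 = 16 = |G|. So G has 7 conjugacy classes.

Answer: 7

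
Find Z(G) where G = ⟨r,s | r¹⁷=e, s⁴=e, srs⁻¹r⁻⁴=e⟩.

An element z ∈ Z(G) iff z commutes with every generator.
For example e is central: e·r = r = r·e; e·s = s = s·e.
Whereas r ∉ Z(G) since r·s = rs ≠ r⁴s = s·r.
Checking each of the 68 elements this way gives Z(G) = {e}, of order 1.

Answer: {e}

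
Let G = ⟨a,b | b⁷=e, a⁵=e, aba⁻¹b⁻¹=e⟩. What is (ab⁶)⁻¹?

The order of (ab⁶) is 35 (smallest k with (ab⁶)ᵏ = e), so (ab⁶)⁻¹ = (ab⁶)³⁴ = a⁴b.
Check: (ab⁶) · (a⁴b) → (ab⁶) · a⁴ = b⁶;   (b⁶) · b = e, giving e as required.

Answer: a⁴b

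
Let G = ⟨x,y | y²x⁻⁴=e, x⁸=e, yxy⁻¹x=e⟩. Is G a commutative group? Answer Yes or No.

x·y = xy but y·x = x³y⁻¹, so x·y ≠ y·x and G is not abelian.

Answer: No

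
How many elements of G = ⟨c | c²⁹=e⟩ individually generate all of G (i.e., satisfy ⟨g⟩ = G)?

G is cyclic of order 29. An element generates G iff its order is 29, and a cyclic group of order 29 has exactly φ(29) = 28 such elements.

Answer: 28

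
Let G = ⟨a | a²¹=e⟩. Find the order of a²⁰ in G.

Compute successive powers until reaching e:
  (a²⁰)¹ = a²⁰, (a²⁰)² = a¹⁹, (a²⁰)³ = a¹⁸, (a²⁰)⁴ = a¹⁷, (a²⁰)⁵ = a¹⁶, (a²⁰)⁶ = a¹⁵, (a²⁰)⁷ = a¹⁴, (a²⁰)⁸ = a¹³, (a²⁰)⁹ = a¹², (a²⁰)¹⁰ = a¹¹, (a²⁰)¹¹ = a¹⁰, (a²⁰)¹² = a⁹, (a²⁰)¹³ = a⁸, (a²⁰)¹⁴ = a⁷, (a²⁰)¹⁵ = a⁶, (a²⁰)¹⁶ = a⁵, (a²⁰)¹⁷ = a⁴, (a²⁰)¹⁸ = a³, (a²⁰)¹⁹ = a², (a²⁰)²⁰ = a, (a²⁰)²¹ = e.
The smallest positive k with (a²⁰)ᵏ = e is 21.

Answer: 21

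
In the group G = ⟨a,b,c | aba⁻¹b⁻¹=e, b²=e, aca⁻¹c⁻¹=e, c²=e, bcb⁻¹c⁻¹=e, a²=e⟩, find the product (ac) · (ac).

Compute (ac) · (ac) by multiplying left to right and reducing via the relations at each step:
  (ac) · a = c
  c · c = e

Answer: e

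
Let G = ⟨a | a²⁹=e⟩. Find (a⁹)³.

Compute successive powers of (a⁹), reducing at each step:
  (a⁹)²: (a⁹) · a⁹ = a¹⁸
  (a⁹)³: (a¹⁸) · a⁹ = a²⁷

Answer: a²⁷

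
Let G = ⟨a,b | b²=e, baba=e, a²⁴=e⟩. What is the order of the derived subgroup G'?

G' = [G, G] is generated by all commutators. The generator-pair commutators are: [a, b] = a².
The subgroup they normally generate is {e, a², a⁴, a⁶, a⁸, a¹⁰, a¹², a¹⁴, a¹⁶, a¹⁸, a²⁰, a²²}, of order 12.
Check: |G/G'| = 48/12 = 4 is the order of the abelianisation.

Answer: 12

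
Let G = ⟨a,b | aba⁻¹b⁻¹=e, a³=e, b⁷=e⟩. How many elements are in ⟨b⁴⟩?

|⟨b⁴⟩| equals the order of b⁴. Compute successive powers until reaching e:
  (b⁴)¹ = b⁴, (b⁴)² = b, (b⁴)³ = b⁵, (b⁴)⁴ = b², (b⁴)⁵ = b⁶, (b⁴)⁶ = b³, (b⁴)⁷ = e.
The smallest positive k with (b⁴)ᵏ = e is 7, so |⟨b⁴⟩| = 7.

Answer: 7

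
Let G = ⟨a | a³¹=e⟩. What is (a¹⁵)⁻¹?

The order of (a¹⁵) is 31 (smallest k with (a¹⁵)ᵏ = e), so (a¹⁵)⁻¹ = (a¹⁵)³⁰ = a¹⁶.
Check: (a¹⁵) · (a¹⁶) → (a¹⁵) · a¹⁶ = e, giving e as required.

Answer: a¹⁶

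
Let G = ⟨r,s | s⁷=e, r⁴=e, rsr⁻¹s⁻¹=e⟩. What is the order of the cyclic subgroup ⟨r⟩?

|⟨r⟩| equals the order of r. Compute successive powers until reaching e:
  r¹ = r, r² = r², r³ = r³, r⁴ = e.
The smallest positive k with rᵏ = e is 4, so |⟨r⟩| = 4.

Answer: 4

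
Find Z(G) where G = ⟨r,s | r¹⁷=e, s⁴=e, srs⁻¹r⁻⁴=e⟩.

An element z ∈ Z(G) iff z commutes with every generator.
For example e is central: e·r = r = r·e; e·s = s = s·e.
Whereas r ∉ Z(G) since r·s = rs ≠ r⁴s = s·r.
Checking each of the 68 elements this way gives Z(G) = {e}, of order 1.

Answer: {e}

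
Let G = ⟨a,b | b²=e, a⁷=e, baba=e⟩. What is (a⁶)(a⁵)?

Compute (a⁶) · (a⁵) by multiplying left to right and reducing via the relations at each step:
  (a⁶) · a⁵ = a⁴

Answer: a⁴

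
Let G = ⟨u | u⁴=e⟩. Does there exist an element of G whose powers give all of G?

|G| = 4. The element u has order 4 (its powers give 4 distinct elements), so ⟨u⟩ = G and G is cyclic.

Answer: Yes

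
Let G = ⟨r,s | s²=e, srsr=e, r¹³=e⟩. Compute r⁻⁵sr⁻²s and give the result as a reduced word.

Multiply left to right, reducing at each step:
  (r⁸) · s = r⁸s
  (r⁸s) · r⁻² = r¹⁰s
  (r¹⁰s) · s = r¹⁰

Answer: r¹⁰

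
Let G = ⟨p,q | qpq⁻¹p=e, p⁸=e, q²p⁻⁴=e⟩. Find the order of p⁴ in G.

Compute successive powers until reaching e:
  (p⁴)¹ = p⁴, (p⁴)² = e.
The smallest positive k with (p⁴)ᵏ = e is 2.

Answer: 2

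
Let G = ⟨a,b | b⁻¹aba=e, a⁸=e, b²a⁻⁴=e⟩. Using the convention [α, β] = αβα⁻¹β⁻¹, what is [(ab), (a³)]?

[(ab), (a³)] = (ab)·(a³)·(ab)⁻¹·(a³)⁻¹.
  (ab) · (a³) = a²b⁻¹
  (a²b⁻¹) · (ab⁻¹) = a⁵
  (a⁵) · (a⁵) = a²

Answer: a²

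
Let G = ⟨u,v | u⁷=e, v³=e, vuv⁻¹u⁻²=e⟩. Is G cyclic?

Every cyclic group is abelian. But u·v = uv while v·u = u²v, so u·v ≠ v·u and G is not abelian. Hence G is not cyclic.

Answer: No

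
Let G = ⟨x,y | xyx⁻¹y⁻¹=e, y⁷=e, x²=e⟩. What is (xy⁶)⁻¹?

The order of (xy⁶) is 14 (smallest k with (xy⁶)ᵏ = e), so (xy⁶)⁻¹ = (xy⁶)¹³ = xy.
Check: (xy⁶) · (xy) → (xy⁶) · x = y⁶;   (y⁶) · y = e, giving e as required.

Answer: xy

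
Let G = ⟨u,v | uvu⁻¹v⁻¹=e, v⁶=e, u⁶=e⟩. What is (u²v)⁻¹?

The order of (u²v) is 6 (smallest k with (u²v)ᵏ = e), so (u²v)⁻¹ = (u²v)⁵ = u⁴v⁵.
Check: (u²v) · (u⁴v⁵) → (u²v) · u⁴ = v;   v · v⁵ = e, giving e as required.

Answer: u⁴v⁵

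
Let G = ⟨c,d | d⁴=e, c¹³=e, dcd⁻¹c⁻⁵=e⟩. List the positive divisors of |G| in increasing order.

|G| = 52 = 2² · 13. By Lagrange's theorem the order of any subgroup divides 52; the divisors of 52 are 1, 2, 4, 13, 26, 52.

Answer: 1, 2, 4, 13, 26, 52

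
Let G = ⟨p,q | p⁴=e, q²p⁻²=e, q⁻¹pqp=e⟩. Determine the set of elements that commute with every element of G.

An element z ∈ Z(G) iff z commutes with every generator.
For example p² is central: (p²)·p = p³ = p·(p²); (p²)·q = q⁻¹ = q·(p²).
Whereas p ∉ Z(G) since p·q = pq ≠ pq⁻¹ = q·p.
Checking each of the 8 elements this way gives Z(G) = {e, p²}, of order 2.

Answer: {e, p²}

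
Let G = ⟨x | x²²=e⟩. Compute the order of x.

Compute successive powers until reaching e:
  x¹ = x, x² = x², x³ = x³, x⁴ = x⁴, x⁵ = x⁵, x⁶ = x⁶, x⁷ = x⁷, x⁸ = x⁸, x⁹ = x⁹, x¹⁰ = x¹⁰, x¹¹ = x¹¹, x¹² = x¹², x¹³ = x¹³, x¹⁴ = x¹⁴, x¹⁵ = x¹⁵, x¹⁶ = x¹⁶, x¹⁷ = x¹⁷, x¹⁸ = x¹⁸, x¹⁹ = x¹⁹, x²⁰ = x²⁰, x²¹ = x²¹, x²² = e.
The smallest positive k with xᵏ = e is 22.

Answer: 22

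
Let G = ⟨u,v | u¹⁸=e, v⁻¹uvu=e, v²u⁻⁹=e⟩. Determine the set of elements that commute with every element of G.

An element z ∈ Z(G) iff z commutes with every generator.
For example u⁹ is central: (u⁹)·u = u¹⁰ = u·(u⁹); (u⁹)·v = v⁻¹ = v·(u⁹).
Whereas u ∉ Z(G) since u·v = uv ≠ u⁸v⁻¹ = v·u.
Checking each of the 36 elements this way gives Z(G) = {e, u⁹}, of order 2.

Answer: {e, u⁹}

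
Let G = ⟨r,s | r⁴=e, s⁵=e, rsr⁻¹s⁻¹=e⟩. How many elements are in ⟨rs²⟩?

|⟨rs²⟩| equals the order of rs². Compute successive powers until reaching e:
  (rs²)¹ = rs², (rs²)² = r²s⁴, (rs²)³ = r³s, (rs²)⁴ = s³, (rs²)⁵ = r, (rs²)⁶ = r²s², (rs²)⁷ = r³s⁴, (rs²)⁸ = s, (rs²)⁹ = rs³, (rs²)¹⁰ = r², (rs²)¹¹ = r³s², (rs²)¹² = s⁴, (rs²)¹³ = rs, (rs²)¹⁴ = r²s³, (rs²)¹⁵ = r³, (rs²)¹⁶ = s², (rs²)¹⁷ = rs⁴, (rs²)¹⁸ = r²s, (rs²)¹⁹ = r³s³, (rs²)²⁰ = e.
The smallest positive k with (rs²)ᵏ = e is 20, so |⟨rs²⟩| = 20.

Answer: 20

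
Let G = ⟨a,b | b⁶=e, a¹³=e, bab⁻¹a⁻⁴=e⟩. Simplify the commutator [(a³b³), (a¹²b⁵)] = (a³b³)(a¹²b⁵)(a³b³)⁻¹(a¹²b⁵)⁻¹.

[(a³b³), (a¹²b⁵)] = (a³b³)·(a¹²b⁵)·(a³b³)⁻¹·(a¹²b⁵)⁻¹.
  (a³b³) · (a¹²b⁵) = a⁴b²
  (a⁴b²) · (a³b³) = b⁵
  (b⁵) · (a⁴b) = a

Answer: a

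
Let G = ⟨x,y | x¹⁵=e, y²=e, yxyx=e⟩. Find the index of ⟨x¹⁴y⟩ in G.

First find ord(x¹⁴y) by computing successive powers:
  (x¹⁴y)¹ = x¹⁴y, (x¹⁴y)² = e.
So |⟨x¹⁴y⟩| = ord(x¹⁴y) = 2. With |G| = 30, by Lagrange [G : ⟨x¹⁴y⟩] = 30/2 = 15.

Answer: 15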